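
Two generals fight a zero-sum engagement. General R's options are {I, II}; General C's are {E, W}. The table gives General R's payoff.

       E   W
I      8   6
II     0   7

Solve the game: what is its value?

Row minima: I → 6, II → 0; maximin = 6.
Column maxima: E → 8, W → 7; minimax = 7.
6 ≠ 7, so there is no saddle point; optimal play is mixed.
Let General R play I with probability p. Expected payoff against E: 8p + 0(1−p) = 8p; against W: 6p + 7(1−p) = −p + 7.
Setting these equal: 8p = −p + 7 ⇒ 9p = 7 ⇒ p = 7/9, and the value is (8)·(7/9) = 56/9.
For General C: with q = P(E), equating I's and II's payoffs gives 2q + 6 = −7q + 7 ⇒ q = 1/9.

56/9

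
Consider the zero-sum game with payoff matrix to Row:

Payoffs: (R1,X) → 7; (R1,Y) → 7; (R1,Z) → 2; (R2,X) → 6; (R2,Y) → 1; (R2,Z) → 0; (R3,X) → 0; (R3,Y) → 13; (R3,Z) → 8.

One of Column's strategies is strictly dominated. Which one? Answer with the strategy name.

Y

Z holds Row's payoff strictly below Y in every row: 2 < 7, 0 < 1, 8 < 13.
So Y is strictly dominated for Column.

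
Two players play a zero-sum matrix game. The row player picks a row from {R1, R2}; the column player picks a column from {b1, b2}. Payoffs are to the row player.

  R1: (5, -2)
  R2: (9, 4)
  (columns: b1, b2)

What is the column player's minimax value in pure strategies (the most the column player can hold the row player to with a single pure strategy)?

Column maxima: b1 → 9, b2 → 4.
The smallest of these is 4.

4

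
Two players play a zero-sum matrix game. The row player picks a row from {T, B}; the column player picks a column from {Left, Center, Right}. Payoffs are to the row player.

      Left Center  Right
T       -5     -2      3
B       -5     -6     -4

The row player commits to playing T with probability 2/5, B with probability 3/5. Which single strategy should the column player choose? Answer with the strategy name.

Left

If the column player plays Left, the row player's expected payoff is (2/5)·(-5) + (3/5)·(-5) = -5.
If the column player plays Center, the row player's expected payoff is (2/5)·(-2) + (3/5)·(-6) = -22/5.
If the column player plays Right, the row player's expected payoff is (2/5)·3 + (3/5)·(-4) = -6/5.
The column player minimizes the row player's payoff; the smallest is -5, so the best response is Left.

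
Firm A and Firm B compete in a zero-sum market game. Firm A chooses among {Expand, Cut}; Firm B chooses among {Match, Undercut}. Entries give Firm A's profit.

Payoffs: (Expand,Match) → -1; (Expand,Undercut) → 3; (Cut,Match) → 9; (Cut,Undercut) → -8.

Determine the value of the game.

Row minima: Expand → -1, Cut → -8; maximin = -1.
Column maxima: Match → 9, Undercut → 3; minimax = 3.
-1 ≠ 3, so there is no saddle point; optimal play is mixed.
Let Firm A play Expand with probability p. Expected payoff against Match: (-1)p + 9(1−p) = −10p + 9; against Undercut: 3p + (-8)(1−p) = 11p − 8.
Setting these equal: −10p + 9 = 11p − 8 ⇒ −21p = -17 ⇒ p = 17/21, and the value is (-10)·(17/21) + 9 = 19/21.
For Firm B: with q = P(Match), equating Expand's and Cut's payoffs gives −4q + 3 = 17q − 8 ⇒ q = 11/21.

19/21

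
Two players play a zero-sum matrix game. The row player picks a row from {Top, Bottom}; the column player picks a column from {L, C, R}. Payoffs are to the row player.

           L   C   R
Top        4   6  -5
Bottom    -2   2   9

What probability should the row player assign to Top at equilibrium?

11/20

Row minima: Top → -5, Bottom → -2; maximin = -2.
Column maxima: L → 4, C → 6, R → 9; minimax = 4.
-2 ≠ 4, so there is no saddle point; optimal play is mixed.
C is strictly dominated by L (it gives the row player strictly more in every row), so the column player never plays it.
On the remaining 2×2 (Top, Bottom vs L, R):
Let the row player play Top with probability p. Expected payoff against L: 4p + (-2)(1−p) = 6p − 2; against R: (-5)p + 9(1−p) = −14p + 9.
Setting these equal: 6p − 2 = −14p + 9 ⇒ 20p = 11 ⇒ p = 11/20, and the value is (6)·(11/20) − 2 = 13/10.
For the column player: with q = P(L), equating Top's and Bottom's payoffs gives 9q − 5 = −11q + 9 ⇒ q = 7/10.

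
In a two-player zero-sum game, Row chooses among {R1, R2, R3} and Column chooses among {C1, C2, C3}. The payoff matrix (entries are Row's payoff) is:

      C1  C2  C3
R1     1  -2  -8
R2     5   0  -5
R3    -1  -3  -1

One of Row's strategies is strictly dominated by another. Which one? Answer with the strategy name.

R1

R2 gives a strictly higher payoff than R1 against every column: 5 > 1, 0 > -2, -5 > -8.
So R1 is strictly dominated and Row never plays it.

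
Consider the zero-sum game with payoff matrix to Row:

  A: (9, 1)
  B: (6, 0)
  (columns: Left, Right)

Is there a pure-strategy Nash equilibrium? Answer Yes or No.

Yes

Row minima: A → 1, B → 0; maximin = 1.
Column maxima: Left → 9, Right → 1; minimax = 1.
maximin = minimax = 1, so a saddle point exists.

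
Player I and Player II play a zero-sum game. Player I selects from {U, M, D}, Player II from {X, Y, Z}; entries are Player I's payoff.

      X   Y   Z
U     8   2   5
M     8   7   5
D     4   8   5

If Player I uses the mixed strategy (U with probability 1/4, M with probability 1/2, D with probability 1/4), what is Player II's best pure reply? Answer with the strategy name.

Z

If Player II plays X, Player I's expected payoff is (1/4)·8 + (1/2)·8 + (1/4)·4 = 7.
If Player II plays Y, Player I's expected payoff is (1/4)·2 + (1/2)·7 + (1/4)·8 = 6.
If Player II plays Z, Player I's expected payoff is (1/4)·5 + (1/2)·5 + (1/4)·5 = 5.
Player II minimizes Player I's payoff; the smallest is 5, so the best response is Z.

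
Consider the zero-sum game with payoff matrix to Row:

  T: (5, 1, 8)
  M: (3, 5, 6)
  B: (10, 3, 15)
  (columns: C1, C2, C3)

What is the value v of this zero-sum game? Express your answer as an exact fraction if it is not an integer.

Row minima: T → 1, M → 3, B → 3; maximin = 3.
Column maxima: C1 → 10, C2 → 5, C3 → 15; minimax = 5.
3 ≠ 5, so there is no saddle point; optimal play is mixed.
T is strictly dominated by B, so Row never plays it.
C3 is strictly dominated by C1 (it gives Row strictly more in every row), so Column never plays it.
On the remaining 2×2 (M, B vs C1, C2):
Let Row play M with probability p. Expected payoff against C1: 3p + 10(1−p) = −7p + 10; against C2: 5p + 3(1−p) = 2p + 3.
Setting these equal: −7p + 10 = 2p + 3 ⇒ −9p = -7 ⇒ p = 7/9, and the value is (-7)·(7/9) + 10 = 41/9.
For Column: with q = P(C1), equating M's and B's payoffs gives −2q + 5 = 7q + 3 ⇒ q = 2/9.

41/9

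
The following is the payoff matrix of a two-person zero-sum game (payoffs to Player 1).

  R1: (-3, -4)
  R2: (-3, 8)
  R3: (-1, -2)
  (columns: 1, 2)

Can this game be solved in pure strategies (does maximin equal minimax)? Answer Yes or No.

No

Row minima: R1 → -4, R2 → -3, R3 → -2; maximin = -2.
Column maxima: 1 → -1, 2 → 8; minimax = -1.
-2 ≠ -1, so no pure-strategy equilibrium exists.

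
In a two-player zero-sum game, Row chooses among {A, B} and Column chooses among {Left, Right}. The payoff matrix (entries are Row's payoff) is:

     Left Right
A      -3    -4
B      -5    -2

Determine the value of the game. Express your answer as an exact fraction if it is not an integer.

Row minima: A → -4, B → -5; maximin = -4.
Column maxima: Left → -3, Right → -2; minimax = -3.
-4 ≠ -3, so there is no saddle point; optimal play is mixed.
Let Row play A with probability p. Expected payoff against Left: (-3)p + (-5)(1−p) = 2p − 5; against Right: (-4)p + (-2)(1−p) = −2p − 2.
Setting these equal: 2p − 5 = −2p − 2 ⇒ 4p = 3 ⇒ p = 3/4, and the value is (2)·(3/4) − 5 = -7/2.
For Column: with q = P(Left), equating A's and B's payoffs gives q − 4 = −3q − 2 ⇒ q = 1/2.

-7/2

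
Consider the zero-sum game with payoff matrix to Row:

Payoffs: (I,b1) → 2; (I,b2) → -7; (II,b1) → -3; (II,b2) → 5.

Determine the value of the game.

-11/17

Row minima: I → -7, II → -3; maximin = -3.
Column maxima: b1 → 2, b2 → 5; minimax = 2.
-3 ≠ 2, so there is no saddle point; optimal play is mixed.
Let Row play I with probability p. Expected payoff against b1: 2p + (-3)(1−p) = 5p − 3; against b2: (-7)p + 5(1−p) = −12p + 5.
Setting these equal: 5p − 3 = −12p + 5 ⇒ 17p = 8 ⇒ p = 8/17, and the value is (5)·(8/17) − 3 = -11/17.
For Column: with q = P(b1), equating I's and II's payoffs gives 9q − 7 = −8q + 5 ⇒ q = 12/17.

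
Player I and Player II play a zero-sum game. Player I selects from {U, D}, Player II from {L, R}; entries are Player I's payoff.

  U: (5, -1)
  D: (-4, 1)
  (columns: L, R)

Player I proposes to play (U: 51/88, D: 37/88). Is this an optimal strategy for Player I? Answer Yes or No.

Against L this mix gives (51/88)·5 + (37/88)·(-4) = 107/88.
Against R this mix gives (51/88)·(-1) + (37/88)·1 = -7/44.
Player II will play R, holding Player I to -7/44. Shifting weight toward the row that does better against R would raise this floor (the equalizing mix achieves 1/11 against both R and L), so the proposed strategy is not optimal.

No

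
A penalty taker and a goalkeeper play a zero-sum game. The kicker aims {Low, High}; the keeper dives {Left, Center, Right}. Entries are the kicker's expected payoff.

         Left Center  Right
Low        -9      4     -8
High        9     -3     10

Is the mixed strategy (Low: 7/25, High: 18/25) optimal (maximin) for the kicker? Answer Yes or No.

Against Left this mix gives (7/25)·(-9) + (18/25)·9 = 99/25.
Against Center this mix gives (7/25)·4 + (18/25)·(-3) = -26/25.
Against Right this mix gives (7/25)·(-8) + (18/25)·10 = 124/25.
The keeper will play Center, holding the kicker to -26/25. Shifting weight toward the row that does better against Center would raise this floor (the equalizing mix achieves 9/25 against both Center and Left), so the proposed strategy is not optimal.

No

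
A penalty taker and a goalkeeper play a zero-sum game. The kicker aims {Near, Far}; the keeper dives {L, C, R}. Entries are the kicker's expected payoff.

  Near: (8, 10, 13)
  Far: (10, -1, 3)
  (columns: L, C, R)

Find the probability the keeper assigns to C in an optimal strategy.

Row minima: Near → 8, Far → -1; maximin = 8.
Column maxima: L → 10, C → 10, R → 13; minimax = 10.
8 ≠ 10, so there is no saddle point; optimal play is mixed.
R is strictly dominated by C (it gives the kicker strictly more in every row), so the keeper never plays it.
On the remaining 2×2 (Near, Far vs L, C):
Let the kicker play Near with probability p. Expected payoff against L: 8p + 10(1−p) = −2p + 10; against C: 10p + (-1)(1−p) = 11p − 1.
Setting these equal: −2p + 10 = 11p − 1 ⇒ −13p = -11 ⇒ p = 11/13, and the value is (-2)·(11/13) + 10 = 108/13.
For the keeper: with q = P(L), equating Near's and Far's payoffs gives −2q + 10 = 11q − 1 ⇒ q = 11/13.

2/13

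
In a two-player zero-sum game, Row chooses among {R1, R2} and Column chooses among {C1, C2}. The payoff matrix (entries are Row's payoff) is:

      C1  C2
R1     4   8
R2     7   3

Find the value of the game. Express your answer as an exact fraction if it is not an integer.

Row minima: R1 → 4, R2 → 3; maximin = 4.
Column maxima: C1 → 7, C2 → 8; minimax = 7.
4 ≠ 7, so there is no saddle point; optimal play is mixed.
Let Row play R1 with probability p. Expected payoff against C1: 4p + 7(1−p) = −3p + 7; against C2: 8p + 3(1−p) = 5p + 3.
Setting these equal: −3p + 7 = 5p + 3 ⇒ −8p = -4 ⇒ p = 1/2, and the value is (-3)·(1/2) + 7 = 11/2.
For Column: with q = P(C1), equating R1's and R2's payoffs gives −4q + 8 = 4q + 3 ⇒ q = 5/8.

11/2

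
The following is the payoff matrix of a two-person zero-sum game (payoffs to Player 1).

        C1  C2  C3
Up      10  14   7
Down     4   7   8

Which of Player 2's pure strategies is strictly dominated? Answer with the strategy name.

C2

C1 holds Player 1's payoff strictly below C2 in every row: 10 < 14, 4 < 7.
So C2 is strictly dominated for Player 2.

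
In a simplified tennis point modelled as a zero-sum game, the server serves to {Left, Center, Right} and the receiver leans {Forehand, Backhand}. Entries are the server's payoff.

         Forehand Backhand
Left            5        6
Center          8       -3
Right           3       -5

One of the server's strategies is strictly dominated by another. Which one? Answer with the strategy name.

Right

Left gives a strictly higher payoff than Right against every column: 5 > 3, 6 > -5.
So Right is strictly dominated and the server never plays it.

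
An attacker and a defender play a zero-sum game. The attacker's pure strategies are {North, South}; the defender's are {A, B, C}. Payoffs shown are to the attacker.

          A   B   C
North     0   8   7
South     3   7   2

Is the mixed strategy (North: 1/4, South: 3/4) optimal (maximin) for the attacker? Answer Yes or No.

Against A this mix gives (1/4)·0 + (3/4)·3 = 9/4.
Against B this mix gives (1/4)·8 + (3/4)·7 = 29/4.
Against C this mix gives (1/4)·7 + (3/4)·2 = 13/4.
The defender will play A, holding the attacker to 9/4. Shifting weight toward the row that does better against A would raise this floor (the equalizing mix achieves 21/8 against both A and C), so the proposed strategy is not optimal.

No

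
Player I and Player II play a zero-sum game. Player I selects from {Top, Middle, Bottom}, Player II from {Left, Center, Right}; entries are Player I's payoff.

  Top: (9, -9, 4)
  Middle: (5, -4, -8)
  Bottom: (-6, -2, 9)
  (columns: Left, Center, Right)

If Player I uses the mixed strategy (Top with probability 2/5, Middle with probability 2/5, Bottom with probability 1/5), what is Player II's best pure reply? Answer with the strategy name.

If Player II plays Left, Player I's expected payoff is (2/5)·9 + (2/5)·5 + (1/5)·(-6) = 22/5.
If Player II plays Center, Player I's expected payoff is (2/5)·(-9) + (2/5)·(-4) + (1/5)·(-2) = -28/5.
If Player II plays Right, Player I's expected payoff is (2/5)·4 + (2/5)·(-8) + (1/5)·9 = 1/5.
Player II minimizes Player I's payoff; the smallest is -28/5, so the best response is Center.

Center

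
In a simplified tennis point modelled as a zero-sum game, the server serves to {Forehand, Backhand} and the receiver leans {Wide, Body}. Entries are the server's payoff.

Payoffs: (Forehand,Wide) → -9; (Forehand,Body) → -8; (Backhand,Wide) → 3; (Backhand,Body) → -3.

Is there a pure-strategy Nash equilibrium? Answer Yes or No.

Row minima: Forehand → -9, Backhand → -3; maximin = -3.
Column maxima: Wide → 3, Body → -3; minimax = -3.
maximin = minimax = -3, so a saddle point exists.

Yes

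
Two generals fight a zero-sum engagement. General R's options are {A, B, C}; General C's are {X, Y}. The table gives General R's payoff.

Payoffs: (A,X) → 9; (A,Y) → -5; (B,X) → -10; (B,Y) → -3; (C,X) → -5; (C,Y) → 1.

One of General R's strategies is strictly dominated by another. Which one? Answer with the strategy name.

C gives a strictly higher payoff than B against every column: -5 > -10, 1 > -3.
So B is strictly dominated and General R never plays it.

B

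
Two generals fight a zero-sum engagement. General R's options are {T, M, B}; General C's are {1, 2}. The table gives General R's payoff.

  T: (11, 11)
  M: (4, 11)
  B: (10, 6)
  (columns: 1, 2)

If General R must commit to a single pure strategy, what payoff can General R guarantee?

11

Row minima: T → 11, M → 4, B → 6.
The best of these is 11.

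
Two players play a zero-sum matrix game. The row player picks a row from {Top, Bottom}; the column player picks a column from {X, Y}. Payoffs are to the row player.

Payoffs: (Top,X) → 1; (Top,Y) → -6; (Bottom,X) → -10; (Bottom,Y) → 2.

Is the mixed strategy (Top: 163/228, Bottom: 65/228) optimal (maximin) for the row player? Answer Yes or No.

No

Against X this mix gives (163/228)·1 + (65/228)·(-10) = -487/228.
Against Y this mix gives (163/228)·(-6) + (65/228)·2 = -212/57.
The column player will play Y, holding the row player to -212/57. Shifting weight toward the row that does better against Y would raise this floor (the equalizing mix achieves -58/19 against both Y and X), so the proposed strategy is not optimal.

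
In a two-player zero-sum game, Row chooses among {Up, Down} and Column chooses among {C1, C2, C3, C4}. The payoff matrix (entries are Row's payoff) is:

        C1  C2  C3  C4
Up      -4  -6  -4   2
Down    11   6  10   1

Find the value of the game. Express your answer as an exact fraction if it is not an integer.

18/13

Row minima: Up → -6, Down → 1; maximin = 1.
Column maxima: C1 → 11, C2 → 6, C3 → 10, C4 → 2; minimax = 2.
1 ≠ 2, so there is no saddle point; optimal play is mixed.
C1 is strictly dominated by C2 (it gives Row strictly more in every row), so Column never plays it.
C3 is strictly dominated by C2 (it gives Row strictly more in every row), so Column never plays it.
On the remaining 2×2 (Up, Down vs C2, C4):
Let Row play Up with probability p. Expected payoff against C2: (-6)p + 6(1−p) = −12p + 6; against C4: 2p + 1(1−p) = p + 1.
Setting these equal: −12p + 6 = p + 1 ⇒ −13p = -5 ⇒ p = 5/13, and the value is (-12)·(5/13) + 6 = 18/13.
For Column: with q = P(C2), equating Up's and Down's payoffs gives −8q + 2 = 5q + 1 ⇒ q = 1/13.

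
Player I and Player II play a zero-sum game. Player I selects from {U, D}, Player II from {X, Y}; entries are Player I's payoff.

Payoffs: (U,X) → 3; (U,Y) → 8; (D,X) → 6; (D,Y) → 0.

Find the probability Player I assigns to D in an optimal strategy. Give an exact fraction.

5/11

Row minima: U → 3, D → 0; maximin = 3.
Column maxima: X → 6, Y → 8; minimax = 6.
3 ≠ 6, so there is no saddle point; optimal play is mixed.
Let Player I play U with probability p. Expected payoff against X: 3p + 6(1−p) = −3p + 6; against Y: 8p + 0(1−p) = 8p.
Setting these equal: −3p + 6 = 8p ⇒ −11p = -6 ⇒ p = 6/11, and the value is (-3)·(6/11) + 6 = 48/11.
For Player II: with q = P(X), equating U's and D's payoffs gives −5q + 8 = 6q ⇒ q = 8/11.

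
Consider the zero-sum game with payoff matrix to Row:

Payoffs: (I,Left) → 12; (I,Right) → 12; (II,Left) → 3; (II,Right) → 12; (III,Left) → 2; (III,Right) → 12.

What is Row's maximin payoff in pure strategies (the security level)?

Row minima: I → 12, II → 3, III → 2.
The best of these is 12.

12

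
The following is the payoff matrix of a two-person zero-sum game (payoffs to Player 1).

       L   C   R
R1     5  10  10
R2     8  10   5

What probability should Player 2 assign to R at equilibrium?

Row minima: R1 → 5, R2 → 5; maximin = 5.
Column maxima: L → 8, C → 10, R → 10; minimax = 8.
5 ≠ 8, so there is no saddle point; optimal play is mixed.
C is strictly dominated by L (it gives Player 1 strictly more in every row), so Player 2 never plays it.
On the remaining 2×2 (R1, R2 vs L, R):
Let Player 1 play R1 with probability p. Expected payoff against L: 5p + 8(1−p) = −3p + 8; against R: 10p + 5(1−p) = 5p + 5.
Setting these equal: −3p + 8 = 5p + 5 ⇒ −8p = -3 ⇒ p = 3/8, and the value is (-3)·(3/8) + 8 = 55/8.
For Player 2: with q = P(L), equating R1's and R2's payoffs gives −5q + 10 = 3q + 5 ⇒ q = 5/8.

3/8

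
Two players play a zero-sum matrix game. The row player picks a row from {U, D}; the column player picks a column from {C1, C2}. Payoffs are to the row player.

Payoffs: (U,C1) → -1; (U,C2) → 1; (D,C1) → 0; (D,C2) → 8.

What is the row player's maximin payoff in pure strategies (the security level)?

Row minima: U → -1, D → 0.
The best of these is 0.

0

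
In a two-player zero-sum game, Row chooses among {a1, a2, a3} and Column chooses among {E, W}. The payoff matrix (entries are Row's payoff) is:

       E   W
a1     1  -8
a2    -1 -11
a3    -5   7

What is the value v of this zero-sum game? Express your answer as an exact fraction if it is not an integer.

-11/7

Row minima: a1 → -8, a2 → -11, a3 → -5; maximin = -5.
Column maxima: E → 1, W → 7; minimax = 1.
-5 ≠ 1, so there is no saddle point; optimal play is mixed.
a2 is strictly dominated by a1, so Row never plays it.
On the remaining 2×2 (a1, a3 vs E, W):
Let Row play a1 with probability p. Expected payoff against E: 1p + (-5)(1−p) = 6p − 5; against W: (-8)p + 7(1−p) = −15p + 7.
Setting these equal: 6p − 5 = −15p + 7 ⇒ 21p = 12 ⇒ p = 4/7, and the value is (6)·(4/7) − 5 = -11/7.
For Column: with q = P(E), equating a1's and a3's payoffs gives 9q − 8 = −12q + 7 ⇒ q = 5/7.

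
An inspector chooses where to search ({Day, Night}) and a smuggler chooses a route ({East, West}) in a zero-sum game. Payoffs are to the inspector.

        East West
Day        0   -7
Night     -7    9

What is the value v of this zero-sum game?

Row minima: Day → -7, Night → -7; maximin = -7.
Column maxima: East → 0, West → 9; minimax = 0.
-7 ≠ 0, so there is no saddle point; optimal play is mixed.
Let the inspector play Day with probability p. Expected payoff against East: 0p + (-7)(1−p) = 7p − 7; against West: (-7)p + 9(1−p) = −16p + 9.
Setting these equal: 7p − 7 = −16p + 9 ⇒ 23p = 16 ⇒ p = 16/23, and the value is (7)·(16/23) − 7 = -49/23.
For the smuggler: with q = P(East), equating Day's and Night's payoffs gives 7q − 7 = −16q + 9 ⇒ q = 16/23.

-49/23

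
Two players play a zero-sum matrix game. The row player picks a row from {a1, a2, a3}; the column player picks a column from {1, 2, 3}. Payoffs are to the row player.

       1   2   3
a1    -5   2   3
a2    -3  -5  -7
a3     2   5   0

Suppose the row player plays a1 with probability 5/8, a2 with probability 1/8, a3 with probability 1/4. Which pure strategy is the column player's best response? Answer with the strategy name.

If the column player plays 1, the row player's expected payoff is (5/8)·(-5) + (1/8)·(-3) + (1/4)·2 = -3.
If the column player plays 2, the row player's expected payoff is (5/8)·2 + (1/8)·(-5) + (1/4)·5 = 15/8.
If the column player plays 3, the row player's expected payoff is (5/8)·3 + (1/8)·(-7) + (1/4)·0 = 1.
The column player minimizes the row player's payoff; the smallest is -3, so the best response is 1.

1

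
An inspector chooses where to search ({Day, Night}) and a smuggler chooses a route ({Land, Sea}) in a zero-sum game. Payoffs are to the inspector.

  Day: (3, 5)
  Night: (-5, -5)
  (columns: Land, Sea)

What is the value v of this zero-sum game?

Row minima: Day → 3, Night → -5; maximin = 3.
Column maxima: Land → 3, Sea → 5; minimax = 3.
Since maximin = minimax = 3, there is a saddle point and the value is 3.

3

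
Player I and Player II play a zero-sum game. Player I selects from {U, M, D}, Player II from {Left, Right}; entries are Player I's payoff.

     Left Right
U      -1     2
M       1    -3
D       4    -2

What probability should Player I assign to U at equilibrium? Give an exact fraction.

Row minima: U → -1, M → -3, D → -2; maximin = -1.
Column maxima: Left → 4, Right → 2; minimax = 2.
-1 ≠ 2, so there is no saddle point; optimal play is mixed.
M is strictly dominated by D, so Player I never plays it.
On the remaining 2×2 (U, D vs Left, Right):
Let Player I play U with probability p. Expected payoff against Left: (-1)p + 4(1−p) = −5p + 4; against Right: 2p + (-2)(1−p) = 4p − 2.
Setting these equal: −5p + 4 = 4p − 2 ⇒ −9p = -6 ⇒ p = 2/3, and the value is (-5)·(2/3) + 4 = 2/3.
For Player II: with q = P(Left), equating U's and D's payoffs gives −3q + 2 = 6q − 2 ⇒ q = 4/9.

2/3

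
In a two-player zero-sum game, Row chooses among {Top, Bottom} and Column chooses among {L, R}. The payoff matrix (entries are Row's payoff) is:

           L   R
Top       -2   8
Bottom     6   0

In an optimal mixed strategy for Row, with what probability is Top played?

Row minima: Top → -2, Bottom → 0; maximin = 0.
Column maxima: L → 6, R → 8; minimax = 6.
0 ≠ 6, so there is no saddle point; optimal play is mixed.
Let Row play Top with probability p. Expected payoff against L: (-2)p + 6(1−p) = −8p + 6; against R: 8p + 0(1−p) = 8p.
Setting these equal: −8p + 6 = 8p ⇒ −16p = -6 ⇒ p = 3/8, and the value is (-8)·(3/8) + 6 = 3.
For Column: with q = P(L), equating Top's and Bottom's payoffs gives −10q + 8 = 6q ⇒ q = 1/2.

3/8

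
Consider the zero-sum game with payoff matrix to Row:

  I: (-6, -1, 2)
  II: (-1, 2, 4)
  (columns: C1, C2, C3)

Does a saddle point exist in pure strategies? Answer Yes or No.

Yes

Row minima: I → -6, II → -1; maximin = -1.
Column maxima: C1 → -1, C2 → 2, C3 → 4; minimax = -1.
maximin = minimax = -1, so a saddle point exists.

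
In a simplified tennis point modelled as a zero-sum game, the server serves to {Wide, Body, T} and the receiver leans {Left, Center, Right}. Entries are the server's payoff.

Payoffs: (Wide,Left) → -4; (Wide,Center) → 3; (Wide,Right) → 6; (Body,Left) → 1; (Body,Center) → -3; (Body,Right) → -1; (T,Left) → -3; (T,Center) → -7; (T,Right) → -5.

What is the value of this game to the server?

Row minima: Wide → -4, Body → -3, T → -7; maximin = -3.
Column maxima: Left → 1, Center → 3, Right → 6; minimax = 1.
-3 ≠ 1, so there is no saddle point; optimal play is mixed.
T is strictly dominated by Body, so the server never plays it.
Right is strictly dominated by Center (it gives the server strictly more in every row), so the receiver never plays it.
On the remaining 2×2 (Wide, Body vs Left, Center):
Let the server play Wide with probability p. Expected payoff against Left: (-4)p + 1(1−p) = −5p + 1; against Center: 3p + (-3)(1−p) = 6p − 3.
Setting these equal: −5p + 1 = 6p − 3 ⇒ −11p = -4 ⇒ p = 4/11, and the value is (-5)·(4/11) + 1 = -9/11.
For the receiver: with q = P(Left), equating Wide's and Body's payoffs gives −7q + 3 = 4q − 3 ⇒ q = 6/11.

-9/11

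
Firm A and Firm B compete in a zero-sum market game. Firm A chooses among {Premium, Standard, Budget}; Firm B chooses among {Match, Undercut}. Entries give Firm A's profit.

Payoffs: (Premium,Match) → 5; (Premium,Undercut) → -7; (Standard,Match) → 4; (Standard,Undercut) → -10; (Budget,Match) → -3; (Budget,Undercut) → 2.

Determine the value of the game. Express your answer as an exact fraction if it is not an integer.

-11/17

Row minima: Premium → -7, Standard → -10, Budget → -3; maximin = -3.
Column maxima: Match → 5, Undercut → 2; minimax = 2.
-3 ≠ 2, so there is no saddle point; optimal play is mixed.
Standard is strictly dominated by Premium, so Firm A never plays it.
On the remaining 2×2 (Premium, Budget vs Match, Undercut):
Let Firm A play Premium with probability p. Expected payoff against Match: 5p + (-3)(1−p) = 8p − 3; against Undercut: (-7)p + 2(1−p) = −9p + 2.
Setting these equal: 8p − 3 = −9p + 2 ⇒ 17p = 5 ⇒ p = 5/17, and the value is (8)·(5/17) − 3 = -11/17.
For Firm B: with q = P(Match), equating Premium's and Budget's payoffs gives 12q − 7 = −5q + 2 ⇒ q = 9/17.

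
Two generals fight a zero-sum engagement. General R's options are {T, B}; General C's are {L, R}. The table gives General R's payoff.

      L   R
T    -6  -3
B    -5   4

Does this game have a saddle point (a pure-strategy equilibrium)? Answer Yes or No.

Yes

Row minima: T → -6, B → -5; maximin = -5.
Column maxima: L → -5, R → 4; minimax = -5.
maximin = minimax = -5, so a saddle point exists.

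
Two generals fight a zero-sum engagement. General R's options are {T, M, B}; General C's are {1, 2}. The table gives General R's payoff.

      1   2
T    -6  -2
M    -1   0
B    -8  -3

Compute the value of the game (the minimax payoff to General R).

-1

Row minima: T → -6, M → -1, B → -8; maximin = -1.
Column maxima: 1 → -1, 2 → 0; minimax = -1.
Since maximin = minimax = -1, there is a saddle point and the value is -1.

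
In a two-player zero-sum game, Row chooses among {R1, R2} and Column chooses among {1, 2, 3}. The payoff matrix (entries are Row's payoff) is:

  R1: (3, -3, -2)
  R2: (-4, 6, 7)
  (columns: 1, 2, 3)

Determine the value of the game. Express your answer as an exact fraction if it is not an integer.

Row minima: R1 → -3, R2 → -4; maximin = -3.
Column maxima: 1 → 3, 2 → 6, 3 → 7; minimax = 3.
-3 ≠ 3, so there is no saddle point; optimal play is mixed.
3 is strictly dominated by 2 (it gives Row strictly more in every row), so Column never plays it.
On the remaining 2×2 (R1, R2 vs 1, 2):
Let Row play R1 with probability p. Expected payoff against 1: 3p + (-4)(1−p) = 7p − 4; against 2: (-3)p + 6(1−p) = −9p + 6.
Setting these equal: 7p − 4 = −9p + 6 ⇒ 16p = 10 ⇒ p = 5/8, and the value is (7)·(5/8) − 4 = 3/8.
For Column: with q = P(1), equating R1's and R2's payoffs gives 6q − 3 = −10q + 6 ⇒ q = 9/16.

3/8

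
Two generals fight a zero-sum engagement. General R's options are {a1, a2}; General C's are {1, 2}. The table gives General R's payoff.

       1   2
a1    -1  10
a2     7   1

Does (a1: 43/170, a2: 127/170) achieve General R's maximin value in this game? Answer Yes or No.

Against 1 this mix gives (43/170)·(-1) + (127/170)·7 = 423/85.
Against 2 this mix gives (43/170)·10 + (127/170)·1 = 557/170.
General C will play 2, holding General R to 557/170. Shifting weight toward the row that does better against 2 would raise this floor (the equalizing mix achieves 71/17 against both 2 and 1), so the proposed strategy is not optimal.

No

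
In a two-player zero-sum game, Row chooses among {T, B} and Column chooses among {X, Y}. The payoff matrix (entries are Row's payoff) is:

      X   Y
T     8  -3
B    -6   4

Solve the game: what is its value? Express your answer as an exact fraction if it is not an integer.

Row minima: T → -3, B → -6; maximin = -3.
Column maxima: X → 8, Y → 4; minimax = 4.
-3 ≠ 4, so there is no saddle point; optimal play is mixed.
Let Row play T with probability p. Expected payoff against X: 8p + (-6)(1−p) = 14p − 6; against Y: (-3)p + 4(1−p) = −7p + 4.
Setting these equal: 14p − 6 = −7p + 4 ⇒ 21p = 10 ⇒ p = 10/21, and the value is (14)·(10/21) − 6 = 2/3.
For Column: with q = P(X), equating T's and B's payoffs gives 11q − 3 = −10q + 4 ⇒ q = 1/3.

2/3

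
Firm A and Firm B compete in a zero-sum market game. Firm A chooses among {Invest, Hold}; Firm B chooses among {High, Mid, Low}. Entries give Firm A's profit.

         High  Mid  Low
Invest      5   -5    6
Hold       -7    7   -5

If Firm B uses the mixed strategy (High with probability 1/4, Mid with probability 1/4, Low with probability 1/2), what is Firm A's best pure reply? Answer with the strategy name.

Invest

Expected payoff of Invest: (1/4)·5 + (1/4)·(-5) + (1/2)·6 = 3.
Expected payoff of Hold: (1/4)·(-7) + (1/4)·7 + (1/2)·(-5) = -5/2.
The largest is 3, so Firm A's best response is Invest.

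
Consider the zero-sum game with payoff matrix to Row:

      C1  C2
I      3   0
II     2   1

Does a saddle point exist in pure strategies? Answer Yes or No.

Row minima: I → 0, II → 1; maximin = 1.
Column maxima: C1 → 3, C2 → 1; minimax = 1.
maximin = minimax = 1, so a saddle point exists.

Yes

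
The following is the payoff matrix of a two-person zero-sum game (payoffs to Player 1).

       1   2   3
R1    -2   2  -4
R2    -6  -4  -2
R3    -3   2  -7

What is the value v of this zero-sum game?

-10/3

Row minima: R1 → -4, R2 → -6, R3 → -7; maximin = -4.
Column maxima: 1 → -2, 2 → 2, 3 → -2; minimax = -2.
-4 ≠ -2, so there is no saddle point; optimal play is mixed.
2 is strictly dominated by 1 (it gives Player 1 strictly more in every row), so Player 2 never plays it.
With 2 eliminated, R3 is strictly dominated by R1 (R1 gives Player 1 strictly more in every remaining column), so Player 1 never plays it.
On the remaining 2×2 (R1, R2 vs 1, 3):
Let Player 1 play R1 with probability p. Expected payoff against 1: (-2)p + (-6)(1−p) = 4p − 6; against 3: (-4)p + (-2)(1−p) = −2p − 2.
Setting these equal: 4p − 6 = −2p − 2 ⇒ 6p = 4 ⇒ p = 2/3, and the value is (4)·(2/3) − 6 = -10/3.
For Player 2: with q = P(1), equating R1's and R2's payoffs gives 2q − 4 = −4q − 2 ⇒ q = 1/3.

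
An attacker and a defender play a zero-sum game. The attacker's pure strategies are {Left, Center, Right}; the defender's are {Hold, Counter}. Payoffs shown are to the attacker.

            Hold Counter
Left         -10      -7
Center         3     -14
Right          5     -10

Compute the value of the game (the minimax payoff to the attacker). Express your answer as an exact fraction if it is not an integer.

Row minima: Left → -10, Center → -14, Right → -10; maximin = -10.
Column maxima: Hold → 5, Counter → -7; minimax = -7.
-10 ≠ -7, so there is no saddle point; optimal play is mixed.
Center is strictly dominated by Right, so the attacker never plays it.
On the remaining 2×2 (Left, Right vs Hold, Counter):
Let the attacker play Left with probability p. Expected payoff against Hold: (-10)p + 5(1−p) = −15p + 5; against Counter: (-7)p + (-10)(1−p) = 3p − 10.
Setting these equal: −15p + 5 = 3p − 10 ⇒ −18p = -15 ⇒ p = 5/6, and the value is (-15)·(5/6) + 5 = -15/2.
For the defender: with q = P(Hold), equating Left's and Right's payoffs gives −3q − 7 = 15q − 10 ⇒ q = 1/6.

-15/2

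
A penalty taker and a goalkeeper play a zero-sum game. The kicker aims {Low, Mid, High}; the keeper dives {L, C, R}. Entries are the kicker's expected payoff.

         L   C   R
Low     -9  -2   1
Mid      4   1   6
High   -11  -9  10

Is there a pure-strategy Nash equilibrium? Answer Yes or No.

Row minima: Low → -9, Mid → 1, High → -11; maximin = 1.
Column maxima: L → 4, C → 1, R → 10; minimax = 1.
maximin = minimax = 1, so a saddle point exists.

Yes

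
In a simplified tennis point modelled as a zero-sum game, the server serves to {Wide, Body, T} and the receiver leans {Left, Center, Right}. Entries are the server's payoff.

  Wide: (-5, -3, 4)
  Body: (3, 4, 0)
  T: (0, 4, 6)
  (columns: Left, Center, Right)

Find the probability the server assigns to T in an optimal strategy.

1/3

Row minima: Wide → -5, Body → 0, T → 0; maximin = 0.
Column maxima: Left → 3, Center → 4, Right → 6; minimax = 3.
0 ≠ 3, so there is no saddle point; optimal play is mixed.
Wide is strictly dominated by T, so the server never plays it.
Center is strictly dominated by Left (it gives the server strictly more in every row), so the receiver never plays it.
On the remaining 2×2 (Body, T vs Left, Right):
Let the server play Body with probability p. Expected payoff against Left: 3p + 0(1−p) = 3p; against Right: 0p + 6(1−p) = −6p + 6.
Setting these equal: 3p = −6p + 6 ⇒ 9p = 6 ⇒ p = 2/3, and the value is (3)·(2/3) = 2.
For the receiver: with q = P(Left), equating Body's and T's payoffs gives 3q = −6q + 6 ⇒ q = 2/3.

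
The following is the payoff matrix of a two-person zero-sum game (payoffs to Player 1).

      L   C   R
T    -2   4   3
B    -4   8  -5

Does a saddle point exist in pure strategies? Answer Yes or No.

Row minima: T → -2, B → -5; maximin = -2.
Column maxima: L → -2, C → 8, R → 3; minimax = -2.
maximin = minimax = -2, so a saddle point exists.

Yes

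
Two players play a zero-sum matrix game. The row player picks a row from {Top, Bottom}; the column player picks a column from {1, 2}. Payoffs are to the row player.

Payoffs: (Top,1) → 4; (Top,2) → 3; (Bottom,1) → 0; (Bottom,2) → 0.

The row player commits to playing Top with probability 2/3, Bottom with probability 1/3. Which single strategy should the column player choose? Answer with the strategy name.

2

If the column player plays 1, the row player's expected payoff is (2/3)·4 + (1/3)·0 = 8/3.
If the column player plays 2, the row player's expected payoff is (2/3)·3 + (1/3)·0 = 2.
The column player minimizes the row player's payoff; the smallest is 2, so the best response is 2.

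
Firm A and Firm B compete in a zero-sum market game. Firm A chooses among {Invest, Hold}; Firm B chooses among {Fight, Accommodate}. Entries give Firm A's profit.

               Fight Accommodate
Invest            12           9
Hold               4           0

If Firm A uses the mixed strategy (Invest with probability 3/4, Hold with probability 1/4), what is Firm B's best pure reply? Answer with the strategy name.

Accommodate

If Firm B plays Fight, Firm A's expected payoff is (3/4)·12 + (1/4)·4 = 10.
If Firm B plays Accommodate, Firm A's expected payoff is (3/4)·9 + (1/4)·0 = 27/4.
Firm B minimizes Firm A's payoff; the smallest is 27/4, so the best response is Accommodate.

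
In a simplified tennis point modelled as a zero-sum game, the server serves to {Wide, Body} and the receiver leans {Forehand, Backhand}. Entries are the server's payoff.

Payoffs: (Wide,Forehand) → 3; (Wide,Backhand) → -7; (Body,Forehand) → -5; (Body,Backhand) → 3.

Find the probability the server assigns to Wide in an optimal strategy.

Row minima: Wide → -7, Body → -5; maximin = -5.
Column maxima: Forehand → 3, Backhand → 3; minimax = 3.
-5 ≠ 3, so there is no saddle point; optimal play is mixed.
Let the server play Wide with probability p. Expected payoff against Forehand: 3p + (-5)(1−p) = 8p − 5; against Backhand: (-7)p + 3(1−p) = −10p + 3.
Setting these equal: 8p − 5 = −10p + 3 ⇒ 18p = 8 ⇒ p = 4/9, and the value is (8)·(4/9) − 5 = -13/9.
For the receiver: with q = P(Forehand), equating Wide's and Body's payoffs gives 10q − 7 = −8q + 3 ⇒ q = 5/9.

4/9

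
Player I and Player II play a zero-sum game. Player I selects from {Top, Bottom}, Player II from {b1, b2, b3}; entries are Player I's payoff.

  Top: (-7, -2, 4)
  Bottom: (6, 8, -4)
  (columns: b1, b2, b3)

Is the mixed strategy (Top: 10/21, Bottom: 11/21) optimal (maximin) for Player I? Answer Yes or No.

Yes

Against b1 this mix gives (10/21)·(-7) + (11/21)·6 = -4/21.
Against b2 this mix gives (10/21)·(-2) + (11/21)·8 = 68/21.
Against b3 this mix gives (10/21)·4 + (11/21)·(-4) = -4/21.
All of Player II's active replies (b1, b3) yield -4/21, and no column does worse for Player I. The mix makes Player II indifferent and guarantees -4/21, so it is optimal.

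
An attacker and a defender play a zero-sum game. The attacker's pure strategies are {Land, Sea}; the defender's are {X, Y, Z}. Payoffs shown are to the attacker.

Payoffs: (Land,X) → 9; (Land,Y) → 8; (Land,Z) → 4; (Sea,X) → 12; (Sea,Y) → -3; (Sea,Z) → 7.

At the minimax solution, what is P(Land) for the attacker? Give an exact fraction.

5/7

Row minima: Land → 4, Sea → -3; maximin = 4.
Column maxima: X → 12, Y → 8, Z → 7; minimax = 7.
4 ≠ 7, so there is no saddle point; optimal play is mixed.
X is strictly dominated by Y (it gives the attacker strictly more in every row), so the defender never plays it.
On the remaining 2×2 (Land, Sea vs Y, Z):
Let the attacker play Land with probability p. Expected payoff against Y: 8p + (-3)(1−p) = 11p − 3; against Z: 4p + 7(1−p) = −3p + 7.
Setting these equal: 11p − 3 = −3p + 7 ⇒ 14p = 10 ⇒ p = 5/7, and the value is (11)·(5/7) − 3 = 34/7.
For the defender: with q = P(Y), equating Land's and Sea's payoffs gives 4q + 4 = −10q + 7 ⇒ q = 3/14.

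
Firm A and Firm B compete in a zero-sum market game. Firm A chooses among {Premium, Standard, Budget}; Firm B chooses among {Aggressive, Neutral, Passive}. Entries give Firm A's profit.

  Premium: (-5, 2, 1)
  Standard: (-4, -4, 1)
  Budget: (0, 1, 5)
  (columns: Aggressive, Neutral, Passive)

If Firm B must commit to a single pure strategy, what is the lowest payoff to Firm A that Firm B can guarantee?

Column maxima: Aggressive → 0, Neutral → 2, Passive → 5.
The smallest of these is 0.

0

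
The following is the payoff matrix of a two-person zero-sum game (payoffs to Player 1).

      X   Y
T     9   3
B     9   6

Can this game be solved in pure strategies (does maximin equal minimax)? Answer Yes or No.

Row minima: T → 3, B → 6; maximin = 6.
Column maxima: X → 9, Y → 6; minimax = 6.
maximin = minimax = 6, so a saddle point exists.

Yes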